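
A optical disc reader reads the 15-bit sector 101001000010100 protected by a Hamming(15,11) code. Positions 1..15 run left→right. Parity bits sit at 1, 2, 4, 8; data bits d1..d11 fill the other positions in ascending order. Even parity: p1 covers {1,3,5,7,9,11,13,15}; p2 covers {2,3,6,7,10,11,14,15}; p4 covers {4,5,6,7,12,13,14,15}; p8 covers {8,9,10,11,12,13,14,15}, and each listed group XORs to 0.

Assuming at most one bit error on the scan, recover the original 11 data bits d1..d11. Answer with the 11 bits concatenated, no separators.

s1 (pos 1,3,5,7,9,11,13,15): 1⊕1⊕0⊕0⊕0⊕1⊕1⊕0 = 0
s2 (pos 2,3,6,7,10,11,14,15): 0⊕1⊕1⊕0⊕0⊕1⊕0⊕0 = 1
s4 (pos 4,5,6,7,12,13,14,15): 0⊕0⊕1⊕0⊕0⊕1⊕0⊕0 = 0
s8 (pos 8,9,10,11,12,13,14,15): 0⊕0⊕0⊕1⊕0⊕1⊕0⊕0 = 0
Syndrome s8…s1 = 0010 → error at position 2.
Flip position 2: 101001000010100 → 111001000010100
Read data bits from positions 3,5,6,7,9,10,11,12,13,14,15: 10100010100

10100010100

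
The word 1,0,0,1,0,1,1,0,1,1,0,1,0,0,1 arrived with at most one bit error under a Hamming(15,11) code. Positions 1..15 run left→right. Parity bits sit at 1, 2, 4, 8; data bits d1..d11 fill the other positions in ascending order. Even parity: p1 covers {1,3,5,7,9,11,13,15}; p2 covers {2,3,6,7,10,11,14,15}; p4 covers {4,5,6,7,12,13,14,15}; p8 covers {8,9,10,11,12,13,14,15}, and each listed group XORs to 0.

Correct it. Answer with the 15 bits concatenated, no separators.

s1 (pos 1,3,5,7,9,11,13,15): 1⊕0⊕0⊕1⊕1⊕0⊕0⊕1 = 0
s2 (pos 2,3,6,7,10,11,14,15): 0⊕0⊕1⊕1⊕1⊕0⊕0⊕1 = 0
s4 (pos 4,5,6,7,12,13,14,15): 1⊕0⊕1⊕1⊕1⊕0⊕0⊕1 = 1
s8 (pos 8,9,10,11,12,13,14,15): 0⊕1⊕1⊕0⊕1⊕0⊕0⊕1 = 0
Syndrome s8…s1 = 0100 → error at position 4.
Flip position 4: 100101101101001 → 100001101101001

100001101101001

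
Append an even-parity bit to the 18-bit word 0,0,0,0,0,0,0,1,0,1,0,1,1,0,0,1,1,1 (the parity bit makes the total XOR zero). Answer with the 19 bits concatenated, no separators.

XOR of the 18 data bits: 0⊕0⊕0⊕0⊕0⊕0⊕0⊕1⊕0⊕1⊕0⊕1⊕1⊕0⊕0⊕1⊕1⊕1 = 1
Parity bit = 1 (so all 19 bits XOR to 0).

0000000101011001111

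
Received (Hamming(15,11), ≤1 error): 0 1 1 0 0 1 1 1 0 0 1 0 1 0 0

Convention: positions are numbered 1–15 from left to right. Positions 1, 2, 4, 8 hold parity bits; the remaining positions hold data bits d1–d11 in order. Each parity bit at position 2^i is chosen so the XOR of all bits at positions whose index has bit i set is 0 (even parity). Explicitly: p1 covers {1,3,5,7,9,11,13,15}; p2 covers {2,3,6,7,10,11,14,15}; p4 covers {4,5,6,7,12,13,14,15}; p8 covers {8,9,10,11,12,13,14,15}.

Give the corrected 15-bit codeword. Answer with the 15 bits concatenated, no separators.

s1 (pos 1,3,5,7,9,11,13,15): 0⊕1⊕0⊕1⊕0⊕1⊕1⊕0 = 0
s2 (pos 2,3,6,7,10,11,14,15): 1⊕1⊕1⊕1⊕0⊕1⊕0⊕0 = 1
s4 (pos 4,5,6,7,12,13,14,15): 0⊕0⊕1⊕1⊕0⊕1⊕0⊕0 = 1
s8 (pos 8,9,10,11,12,13,14,15): 1⊕0⊕0⊕1⊕0⊕1⊕0⊕0 = 1
Syndrome s8…s1 = 1110 → error at position 14.
Flip position 14: 011001110010100 → 011001110010110

011001110010110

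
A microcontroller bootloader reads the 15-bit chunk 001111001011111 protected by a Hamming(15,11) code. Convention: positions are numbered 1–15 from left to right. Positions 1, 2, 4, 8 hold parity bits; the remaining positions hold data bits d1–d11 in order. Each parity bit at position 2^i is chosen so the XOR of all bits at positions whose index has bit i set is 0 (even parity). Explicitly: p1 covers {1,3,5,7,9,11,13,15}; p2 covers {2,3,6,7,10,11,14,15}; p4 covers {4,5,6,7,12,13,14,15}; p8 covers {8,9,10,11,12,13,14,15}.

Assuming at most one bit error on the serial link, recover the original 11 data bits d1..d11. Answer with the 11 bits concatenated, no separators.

11001011111

s1 (pos 1,3,5,7,9,11,13,15): 0⊕1⊕1⊕0⊕1⊕1⊕1⊕1 = 0
s2 (pos 2,3,6,7,10,11,14,15): 0⊕1⊕1⊕0⊕0⊕1⊕1⊕1 = 1
s4 (pos 4,5,6,7,12,13,14,15): 1⊕1⊕1⊕0⊕1⊕1⊕1⊕1 = 1
s8 (pos 8,9,10,11,12,13,14,15): 0⊕1⊕0⊕1⊕1⊕1⊕1⊕1 = 0
Syndrome s8…s1 = 0110 → error at position 6.
Flip position 6: 001111001011111 → 001110001011111
Read data bits from positions 3,5,6,7,9,10,11,12,13,14,15: 11001011111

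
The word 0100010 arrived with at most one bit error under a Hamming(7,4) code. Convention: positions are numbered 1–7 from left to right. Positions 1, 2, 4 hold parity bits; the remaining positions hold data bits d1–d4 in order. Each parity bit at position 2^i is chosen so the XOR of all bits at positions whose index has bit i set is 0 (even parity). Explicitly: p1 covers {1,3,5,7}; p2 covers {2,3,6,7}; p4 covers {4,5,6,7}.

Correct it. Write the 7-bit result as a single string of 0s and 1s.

0101010

s1 (pos 1,3,5,7): 0⊕0⊕0⊕0 = 0
s2 (pos 2,3,6,7): 1⊕0⊕1⊕0 = 0
s4 (pos 4,5,6,7): 0⊕0⊕1⊕0 = 1
Syndrome s4…s1 = 100 → error at position 4.
Flip position 4: 0100010 → 0101010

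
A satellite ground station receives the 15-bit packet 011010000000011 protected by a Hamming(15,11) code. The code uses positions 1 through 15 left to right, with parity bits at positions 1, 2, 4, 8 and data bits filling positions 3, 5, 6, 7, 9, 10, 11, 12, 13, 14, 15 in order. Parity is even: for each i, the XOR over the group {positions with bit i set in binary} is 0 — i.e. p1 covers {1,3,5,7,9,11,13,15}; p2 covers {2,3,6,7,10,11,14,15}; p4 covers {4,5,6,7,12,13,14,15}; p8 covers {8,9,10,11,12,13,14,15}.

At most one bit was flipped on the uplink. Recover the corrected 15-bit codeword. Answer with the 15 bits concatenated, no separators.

s1 (pos 1,3,5,7,9,11,13,15): 0⊕1⊕1⊕0⊕0⊕0⊕0⊕1 = 1
s2 (pos 2,3,6,7,10,11,14,15): 1⊕1⊕0⊕0⊕0⊕0⊕1⊕1 = 0
s4 (pos 4,5,6,7,12,13,14,15): 0⊕1⊕0⊕0⊕0⊕0⊕1⊕1 = 1
s8 (pos 8,9,10,11,12,13,14,15): 0⊕0⊕0⊕0⊕0⊕0⊕1⊕1 = 0
Syndrome s8…s1 = 0101 → error at position 5.
Flip position 5: 011010000000011 → 011000000000011

011000000000011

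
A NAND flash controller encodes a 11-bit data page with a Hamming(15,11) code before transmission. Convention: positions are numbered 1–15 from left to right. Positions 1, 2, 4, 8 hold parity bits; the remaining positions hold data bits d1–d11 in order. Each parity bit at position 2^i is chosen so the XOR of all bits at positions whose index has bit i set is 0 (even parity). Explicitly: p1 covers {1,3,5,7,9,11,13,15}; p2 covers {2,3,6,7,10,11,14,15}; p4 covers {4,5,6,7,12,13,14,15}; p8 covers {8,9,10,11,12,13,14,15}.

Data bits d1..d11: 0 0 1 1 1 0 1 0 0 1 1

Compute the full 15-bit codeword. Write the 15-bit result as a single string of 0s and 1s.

Place data at non-parity positions: p1 p2 0 p4 0 1 1 p8 1 0 1 0 0 1 1
p1 (pos 1,3,5,7,9,11,13,15): XOR of data positions = 0⊕0⊕1⊕1⊕1⊕0⊕1 = 0
p2 (pos 2,3,6,7,10,11,14,15): XOR of data positions = 0⊕1⊕1⊕0⊕1⊕1⊕1 = 1
p4 (pos 4,5,6,7,12,13,14,15): XOR of data positions = 0⊕1⊕1⊕0⊕0⊕1⊕1 = 0
p8 (pos 8,9,10,11,12,13,14,15): XOR of data positions = 1⊕0⊕1⊕0⊕0⊕1⊕1 = 0
Codeword: 010001101010011

010001101010011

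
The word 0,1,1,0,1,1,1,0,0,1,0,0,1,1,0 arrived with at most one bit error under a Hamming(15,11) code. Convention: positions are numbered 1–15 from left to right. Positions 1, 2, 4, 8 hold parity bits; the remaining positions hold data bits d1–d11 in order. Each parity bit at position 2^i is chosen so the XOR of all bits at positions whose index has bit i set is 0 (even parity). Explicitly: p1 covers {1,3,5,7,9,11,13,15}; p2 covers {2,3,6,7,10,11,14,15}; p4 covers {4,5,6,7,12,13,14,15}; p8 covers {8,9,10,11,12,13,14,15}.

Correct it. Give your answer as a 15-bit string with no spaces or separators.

s1 (pos 1,3,5,7,9,11,13,15): 0⊕1⊕1⊕1⊕0⊕0⊕1⊕0 = 0
s2 (pos 2,3,6,7,10,11,14,15): 1⊕1⊕1⊕1⊕1⊕0⊕1⊕0 = 0
s4 (pos 4,5,6,7,12,13,14,15): 0⊕1⊕1⊕1⊕0⊕1⊕1⊕0 = 1
s8 (pos 8,9,10,11,12,13,14,15): 0⊕0⊕1⊕0⊕0⊕1⊕1⊕0 = 1
Syndrome s8…s1 = 1100 → error at position 12.
Flip position 12: 011011100100110 → 011011100101110

011011100101110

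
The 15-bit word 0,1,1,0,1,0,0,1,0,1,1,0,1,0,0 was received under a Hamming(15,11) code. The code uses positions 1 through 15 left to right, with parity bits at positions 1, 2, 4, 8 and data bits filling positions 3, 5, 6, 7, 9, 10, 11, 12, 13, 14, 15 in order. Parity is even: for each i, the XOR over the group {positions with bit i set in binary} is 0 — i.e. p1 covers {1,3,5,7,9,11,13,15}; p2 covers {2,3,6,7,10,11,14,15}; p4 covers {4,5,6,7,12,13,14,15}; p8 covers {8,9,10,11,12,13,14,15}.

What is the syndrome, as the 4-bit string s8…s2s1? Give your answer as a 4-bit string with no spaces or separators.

0000

s1 (pos 1,3,5,7,9,11,13,15): 0⊕1⊕1⊕0⊕0⊕1⊕1⊕0 = 0
s2 (pos 2,3,6,7,10,11,14,15): 1⊕1⊕0⊕0⊕1⊕1⊕0⊕0 = 0
s4 (pos 4,5,6,7,12,13,14,15): 0⊕1⊕0⊕0⊕0⊕1⊕0⊕0 = 0
s8 (pos 8,9,10,11,12,13,14,15): 1⊕0⊕1⊕1⊕0⊕1⊕0⊕0 = 0
Syndrome s8…s1 = 0000 → no error.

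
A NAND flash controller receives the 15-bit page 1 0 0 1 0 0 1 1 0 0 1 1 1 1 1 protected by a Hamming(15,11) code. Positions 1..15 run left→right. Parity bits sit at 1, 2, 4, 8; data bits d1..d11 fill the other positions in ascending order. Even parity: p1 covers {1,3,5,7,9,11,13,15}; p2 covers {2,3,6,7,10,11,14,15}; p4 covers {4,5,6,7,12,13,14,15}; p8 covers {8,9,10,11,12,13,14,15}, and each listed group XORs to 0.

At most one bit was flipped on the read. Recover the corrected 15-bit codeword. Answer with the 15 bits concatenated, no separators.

000100110011111

s1 (pos 1,3,5,7,9,11,13,15): 1⊕0⊕0⊕1⊕0⊕1⊕1⊕1 = 1
s2 (pos 2,3,6,7,10,11,14,15): 0⊕0⊕0⊕1⊕0⊕1⊕1⊕1 = 0
s4 (pos 4,5,6,7,12,13,14,15): 1⊕0⊕0⊕1⊕1⊕1⊕1⊕1 = 0
s8 (pos 8,9,10,11,12,13,14,15): 1⊕0⊕0⊕1⊕1⊕1⊕1⊕1 = 0
Syndrome s8…s1 = 0001 → error at position 1.
Flip position 1: 100100110011111 → 000100110011111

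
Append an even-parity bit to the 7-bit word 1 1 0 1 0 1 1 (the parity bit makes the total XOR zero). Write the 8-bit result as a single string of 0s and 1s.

XOR of the 7 data bits: 1⊕1⊕0⊕1⊕0⊕1⊕1 = 1
Parity bit = 1 (so all 8 bits XOR to 0).

11010111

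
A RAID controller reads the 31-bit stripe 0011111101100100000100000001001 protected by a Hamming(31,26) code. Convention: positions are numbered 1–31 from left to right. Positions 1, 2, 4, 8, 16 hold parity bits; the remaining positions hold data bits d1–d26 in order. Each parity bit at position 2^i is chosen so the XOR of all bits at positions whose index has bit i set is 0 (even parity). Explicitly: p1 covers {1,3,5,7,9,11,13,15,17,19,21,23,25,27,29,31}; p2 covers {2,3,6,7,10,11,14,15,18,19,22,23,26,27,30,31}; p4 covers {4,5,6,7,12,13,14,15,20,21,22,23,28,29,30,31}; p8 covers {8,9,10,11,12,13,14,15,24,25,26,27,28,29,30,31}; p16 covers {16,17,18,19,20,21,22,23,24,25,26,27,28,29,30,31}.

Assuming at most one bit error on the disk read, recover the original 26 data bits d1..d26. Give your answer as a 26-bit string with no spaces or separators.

s1 (pos 1,3,5,7,9,11,13,15,17,19,21,23,25,27,29,31): 0⊕1⊕1⊕1⊕0⊕1⊕0⊕0⊕0⊕0⊕0⊕0⊕0⊕0⊕0⊕1 = 1
s2 (pos 2,3,6,7,10,11,14,15,18,19,22,23,26,27,30,31): 0⊕1⊕1⊕1⊕1⊕1⊕1⊕0⊕0⊕0⊕0⊕0⊕0⊕0⊕0⊕1 = 1
s4 (pos 4,5,6,7,12,13,14,15,20,21,22,23,28,29,30,31): 1⊕1⊕1⊕1⊕0⊕0⊕1⊕0⊕1⊕0⊕0⊕0⊕1⊕0⊕0⊕1 = 0
s8 (pos 8,9,10,11,12,13,14,15,24,25,26,27,28,29,30,31): 1⊕0⊕1⊕1⊕0⊕0⊕1⊕0⊕0⊕0⊕0⊕0⊕1⊕0⊕0⊕1 = 0
s16 (pos 16,17,18,19,20,21,22,23,24,25,26,27,28,29,30,31): 0⊕0⊕0⊕0⊕1⊕0⊕0⊕0⊕0⊕0⊕0⊕0⊕1⊕0⊕0⊕1 = 1
Syndrome s16…s1 = 10011 → error at position 19.
Flip position 19: 0011111101100100000100000001001 → 0011111101100100001100000001001
Read data bits from positions 3,5,6,7,9,10,11,12,13,14,15,17,18,19,20,21,22,23,24,25,26,27,28,29,30,31: 11110110010001100000001001

11110110010001100000001001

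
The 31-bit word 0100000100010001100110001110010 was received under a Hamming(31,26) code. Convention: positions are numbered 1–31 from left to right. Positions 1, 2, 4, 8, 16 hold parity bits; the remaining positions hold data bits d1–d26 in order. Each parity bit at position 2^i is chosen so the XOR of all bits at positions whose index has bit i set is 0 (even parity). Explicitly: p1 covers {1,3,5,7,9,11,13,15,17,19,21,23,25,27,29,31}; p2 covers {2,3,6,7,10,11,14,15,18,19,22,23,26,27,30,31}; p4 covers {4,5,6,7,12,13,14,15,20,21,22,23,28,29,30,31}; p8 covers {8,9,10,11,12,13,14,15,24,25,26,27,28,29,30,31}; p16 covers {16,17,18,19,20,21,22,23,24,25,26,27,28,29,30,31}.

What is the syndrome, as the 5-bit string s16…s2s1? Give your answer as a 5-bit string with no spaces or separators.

00000

s1 (pos 1,3,5,7,9,11,13,15,17,19,21,23,25,27,29,31): 0⊕0⊕0⊕0⊕0⊕0⊕0⊕0⊕1⊕0⊕1⊕0⊕1⊕1⊕0⊕0 = 0
s2 (pos 2,3,6,7,10,11,14,15,18,19,22,23,26,27,30,31): 1⊕0⊕0⊕0⊕0⊕0⊕0⊕0⊕0⊕0⊕0⊕0⊕1⊕1⊕1⊕0 = 0
s4 (pos 4,5,6,7,12,13,14,15,20,21,22,23,28,29,30,31): 0⊕0⊕0⊕0⊕1⊕0⊕0⊕0⊕1⊕1⊕0⊕0⊕0⊕0⊕1⊕0 = 0
s8 (pos 8,9,10,11,12,13,14,15,24,25,26,27,28,29,30,31): 1⊕0⊕0⊕0⊕1⊕0⊕0⊕0⊕0⊕1⊕1⊕1⊕0⊕0⊕1⊕0 = 0
s16 (pos 16,17,18,19,20,21,22,23,24,25,26,27,28,29,30,31): 1⊕1⊕0⊕0⊕1⊕1⊕0⊕0⊕0⊕1⊕1⊕1⊕0⊕0⊕1⊕0 = 0
Syndrome s16…s1 = 00000 → no error.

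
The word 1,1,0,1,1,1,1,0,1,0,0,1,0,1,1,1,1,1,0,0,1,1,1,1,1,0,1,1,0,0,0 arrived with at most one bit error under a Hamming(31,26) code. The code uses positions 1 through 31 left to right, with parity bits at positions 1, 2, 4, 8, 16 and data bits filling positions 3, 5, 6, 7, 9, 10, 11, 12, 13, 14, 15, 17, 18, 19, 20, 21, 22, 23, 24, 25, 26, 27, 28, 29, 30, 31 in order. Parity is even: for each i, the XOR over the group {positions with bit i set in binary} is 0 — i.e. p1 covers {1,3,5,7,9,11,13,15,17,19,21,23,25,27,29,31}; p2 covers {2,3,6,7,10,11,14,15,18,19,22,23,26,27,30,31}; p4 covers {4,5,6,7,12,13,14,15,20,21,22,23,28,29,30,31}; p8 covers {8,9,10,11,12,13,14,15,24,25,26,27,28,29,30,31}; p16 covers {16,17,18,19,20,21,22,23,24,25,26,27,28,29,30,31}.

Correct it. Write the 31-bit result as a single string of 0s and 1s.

s1 (pos 1,3,5,7,9,11,13,15,17,19,21,23,25,27,29,31): 1⊕0⊕1⊕1⊕1⊕0⊕0⊕1⊕1⊕0⊕1⊕1⊕1⊕1⊕0⊕0 = 0
s2 (pos 2,3,6,7,10,11,14,15,18,19,22,23,26,27,30,31): 1⊕0⊕1⊕1⊕0⊕0⊕1⊕1⊕1⊕0⊕1⊕1⊕0⊕1⊕0⊕0 = 1
s4 (pos 4,5,6,7,12,13,14,15,20,21,22,23,28,29,30,31): 1⊕1⊕1⊕1⊕1⊕0⊕1⊕1⊕0⊕1⊕1⊕1⊕1⊕0⊕0⊕0 = 1
s8 (pos 8,9,10,11,12,13,14,15,24,25,26,27,28,29,30,31): 0⊕1⊕0⊕0⊕1⊕0⊕1⊕1⊕1⊕1⊕0⊕1⊕1⊕0⊕0⊕0 = 0
s16 (pos 16,17,18,19,20,21,22,23,24,25,26,27,28,29,30,31): 1⊕1⊕1⊕0⊕0⊕1⊕1⊕1⊕1⊕1⊕0⊕1⊕1⊕0⊕0⊕0 = 0
Syndrome s16…s1 = 00110 → error at position 6.
Flip position 6: 1101111010010111110011111011000 → 1101101010010111110011111011000

1101101010010111110011111011000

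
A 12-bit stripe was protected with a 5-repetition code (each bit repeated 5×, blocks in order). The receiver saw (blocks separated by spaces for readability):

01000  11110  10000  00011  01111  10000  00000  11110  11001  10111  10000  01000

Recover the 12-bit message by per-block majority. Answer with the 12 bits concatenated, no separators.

Block 1 (01000): 1 one → 0
Block 2 (11110): 4 ones → 1
Block 3 (10000): 1 one → 0
Block 4 (00011): 2 ones → 0
Block 5 (01111): 4 ones → 1
Block 6 (10000): 1 one → 0
Block 7 (00000): 0 ones → 0
Block 8 (11110): 4 ones → 1
Block 9 (11001): 3 ones → 1
Block 10 (10111): 4 ones → 1
Block 11 (10000): 1 one → 0
Block 12 (01000): 1 one → 0

010010011100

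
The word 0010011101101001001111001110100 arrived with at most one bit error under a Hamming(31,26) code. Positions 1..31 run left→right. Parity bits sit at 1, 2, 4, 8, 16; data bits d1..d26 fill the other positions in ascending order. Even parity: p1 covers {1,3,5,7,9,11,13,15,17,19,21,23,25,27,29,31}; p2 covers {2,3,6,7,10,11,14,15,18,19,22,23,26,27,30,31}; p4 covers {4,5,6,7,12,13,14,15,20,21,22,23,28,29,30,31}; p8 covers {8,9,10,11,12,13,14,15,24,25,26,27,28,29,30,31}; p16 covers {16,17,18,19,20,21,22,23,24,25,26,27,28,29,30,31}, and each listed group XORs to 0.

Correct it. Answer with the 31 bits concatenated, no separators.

0010011101101001001111101110100

s1 (pos 1,3,5,7,9,11,13,15,17,19,21,23,25,27,29,31): 0⊕1⊕0⊕1⊕0⊕1⊕1⊕0⊕0⊕1⊕1⊕0⊕1⊕1⊕1⊕0 = 1
s2 (pos 2,3,6,7,10,11,14,15,18,19,22,23,26,27,30,31): 0⊕1⊕1⊕1⊕1⊕1⊕0⊕0⊕0⊕1⊕1⊕0⊕1⊕1⊕0⊕0 = 1
s4 (pos 4,5,6,7,12,13,14,15,20,21,22,23,28,29,30,31): 0⊕0⊕1⊕1⊕0⊕1⊕0⊕0⊕1⊕1⊕1⊕0⊕0⊕1⊕0⊕0 = 1
s8 (pos 8,9,10,11,12,13,14,15,24,25,26,27,28,29,30,31): 1⊕0⊕1⊕1⊕0⊕1⊕0⊕0⊕0⊕1⊕1⊕1⊕0⊕1⊕0⊕0 = 0
s16 (pos 16,17,18,19,20,21,22,23,24,25,26,27,28,29,30,31): 1⊕0⊕0⊕1⊕1⊕1⊕1⊕0⊕0⊕1⊕1⊕1⊕0⊕1⊕0⊕0 = 1
Syndrome s16…s1 = 10111 → error at position 23.
Flip position 23: 0010011101101001001111001110100 → 0010011101101001001111101110100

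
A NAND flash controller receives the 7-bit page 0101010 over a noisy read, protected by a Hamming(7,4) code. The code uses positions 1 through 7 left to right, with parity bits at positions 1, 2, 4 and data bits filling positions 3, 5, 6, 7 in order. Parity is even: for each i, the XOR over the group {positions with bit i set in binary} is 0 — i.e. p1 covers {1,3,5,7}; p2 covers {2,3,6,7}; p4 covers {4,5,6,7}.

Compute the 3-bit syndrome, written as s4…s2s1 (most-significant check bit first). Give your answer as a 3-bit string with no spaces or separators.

000

s1 (pos 1,3,5,7): 0⊕0⊕0⊕0 = 0
s2 (pos 2,3,6,7): 1⊕0⊕1⊕0 = 0
s4 (pos 4,5,6,7): 1⊕0⊕1⊕0 = 0
Syndrome s4…s1 = 000 → no error.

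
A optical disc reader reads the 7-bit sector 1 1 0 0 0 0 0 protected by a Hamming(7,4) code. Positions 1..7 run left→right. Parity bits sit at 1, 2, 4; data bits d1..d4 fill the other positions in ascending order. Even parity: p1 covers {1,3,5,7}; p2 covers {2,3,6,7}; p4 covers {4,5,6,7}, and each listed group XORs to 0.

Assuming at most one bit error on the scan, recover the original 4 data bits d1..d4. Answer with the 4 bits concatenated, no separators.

1000

s1 (pos 1,3,5,7): 1⊕0⊕0⊕0 = 1
s2 (pos 2,3,6,7): 1⊕0⊕0⊕0 = 1
s4 (pos 4,5,6,7): 0⊕0⊕0⊕0 = 0
Syndrome s4…s1 = 011 → error at position 3.
Flip position 3: 1100000 → 1110000
Read data bits from positions 3,5,6,7: 1000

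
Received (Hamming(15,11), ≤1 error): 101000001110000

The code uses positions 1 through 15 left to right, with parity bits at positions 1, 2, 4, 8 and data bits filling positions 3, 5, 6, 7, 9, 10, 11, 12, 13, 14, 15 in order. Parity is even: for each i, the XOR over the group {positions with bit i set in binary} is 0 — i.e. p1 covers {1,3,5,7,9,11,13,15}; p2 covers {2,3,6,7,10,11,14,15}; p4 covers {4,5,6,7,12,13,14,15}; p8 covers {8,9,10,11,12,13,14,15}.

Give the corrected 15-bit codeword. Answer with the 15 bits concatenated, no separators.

s1 (pos 1,3,5,7,9,11,13,15): 1⊕1⊕0⊕0⊕1⊕1⊕0⊕0 = 0
s2 (pos 2,3,6,7,10,11,14,15): 0⊕1⊕0⊕0⊕1⊕1⊕0⊕0 = 1
s4 (pos 4,5,6,7,12,13,14,15): 0⊕0⊕0⊕0⊕0⊕0⊕0⊕0 = 0
s8 (pos 8,9,10,11,12,13,14,15): 0⊕1⊕1⊕1⊕0⊕0⊕0⊕0 = 1
Syndrome s8…s1 = 1010 → error at position 10.
Flip position 10: 101000001110000 → 101000001010000

101000001010000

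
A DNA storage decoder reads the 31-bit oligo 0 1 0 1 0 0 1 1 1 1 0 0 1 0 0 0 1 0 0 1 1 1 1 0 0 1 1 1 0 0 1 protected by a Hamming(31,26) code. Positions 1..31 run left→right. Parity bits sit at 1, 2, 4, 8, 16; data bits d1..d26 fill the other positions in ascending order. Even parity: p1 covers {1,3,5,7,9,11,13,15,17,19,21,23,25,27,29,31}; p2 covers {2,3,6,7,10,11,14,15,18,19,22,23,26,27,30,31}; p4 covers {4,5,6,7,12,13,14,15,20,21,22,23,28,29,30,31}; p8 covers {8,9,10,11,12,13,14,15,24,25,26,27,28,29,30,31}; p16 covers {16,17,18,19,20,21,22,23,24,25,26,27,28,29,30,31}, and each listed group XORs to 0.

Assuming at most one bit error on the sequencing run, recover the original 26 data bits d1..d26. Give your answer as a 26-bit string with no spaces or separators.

s1 (pos 1,3,5,7,9,11,13,15,17,19,21,23,25,27,29,31): 0⊕0⊕0⊕1⊕1⊕0⊕1⊕0⊕1⊕0⊕1⊕1⊕0⊕1⊕0⊕1 = 0
s2 (pos 2,3,6,7,10,11,14,15,18,19,22,23,26,27,30,31): 1⊕0⊕0⊕1⊕1⊕0⊕0⊕0⊕0⊕0⊕1⊕1⊕1⊕1⊕0⊕1 = 0
s4 (pos 4,5,6,7,12,13,14,15,20,21,22,23,28,29,30,31): 1⊕0⊕0⊕1⊕0⊕1⊕0⊕0⊕1⊕1⊕1⊕1⊕1⊕0⊕0⊕1 = 1
s8 (pos 8,9,10,11,12,13,14,15,24,25,26,27,28,29,30,31): 1⊕1⊕1⊕0⊕0⊕1⊕0⊕0⊕0⊕0⊕1⊕1⊕1⊕0⊕0⊕1 = 0
s16 (pos 16,17,18,19,20,21,22,23,24,25,26,27,28,29,30,31): 0⊕1⊕0⊕0⊕1⊕1⊕1⊕1⊕0⊕0⊕1⊕1⊕1⊕0⊕0⊕1 = 1
Syndrome s16…s1 = 10100 → error at position 20.
Flip position 20: 0101001111001000100111100111001 → 0101001111001000100011100111001
Read data bits from positions 3,5,6,7,9,10,11,12,13,14,15,17,18,19,20,21,22,23,24,25,26,27,28,29,30,31: 00011100100100011100111001

00011100100100011100111001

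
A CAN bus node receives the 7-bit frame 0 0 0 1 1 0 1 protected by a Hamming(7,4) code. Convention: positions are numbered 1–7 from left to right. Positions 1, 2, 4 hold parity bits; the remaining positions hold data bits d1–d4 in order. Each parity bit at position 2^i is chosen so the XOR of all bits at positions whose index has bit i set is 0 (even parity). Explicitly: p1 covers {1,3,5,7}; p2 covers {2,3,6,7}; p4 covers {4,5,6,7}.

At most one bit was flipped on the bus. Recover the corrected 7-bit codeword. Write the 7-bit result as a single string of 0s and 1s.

s1 (pos 1,3,5,7): 0⊕0⊕1⊕1 = 0
s2 (pos 2,3,6,7): 0⊕0⊕0⊕1 = 1
s4 (pos 4,5,6,7): 1⊕1⊕0⊕1 = 1
Syndrome s4…s1 = 110 → error at position 6.
Flip position 6: 0001101 → 0001111

0001111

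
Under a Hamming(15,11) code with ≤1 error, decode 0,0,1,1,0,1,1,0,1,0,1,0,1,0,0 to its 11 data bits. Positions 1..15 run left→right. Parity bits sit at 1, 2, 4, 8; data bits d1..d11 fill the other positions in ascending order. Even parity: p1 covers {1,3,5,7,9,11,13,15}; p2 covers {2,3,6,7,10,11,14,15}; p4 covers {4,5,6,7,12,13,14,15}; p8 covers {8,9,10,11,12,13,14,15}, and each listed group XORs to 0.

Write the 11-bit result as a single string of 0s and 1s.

10110010100

s1 (pos 1,3,5,7,9,11,13,15): 0⊕1⊕0⊕1⊕1⊕1⊕1⊕0 = 1
s2 (pos 2,3,6,7,10,11,14,15): 0⊕1⊕1⊕1⊕0⊕1⊕0⊕0 = 0
s4 (pos 4,5,6,7,12,13,14,15): 1⊕0⊕1⊕1⊕0⊕1⊕0⊕0 = 0
s8 (pos 8,9,10,11,12,13,14,15): 0⊕1⊕0⊕1⊕0⊕1⊕0⊕0 = 1
Syndrome s8…s1 = 1001 → error at position 9.
Flip position 9: 001101101010100 → 001101100010100
Read data bits from positions 3,5,6,7,9,10,11,12,13,14,15: 10110010100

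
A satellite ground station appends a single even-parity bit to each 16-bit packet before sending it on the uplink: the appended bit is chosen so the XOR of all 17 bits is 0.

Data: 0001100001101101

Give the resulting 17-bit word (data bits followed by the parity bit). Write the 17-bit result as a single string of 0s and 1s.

XOR of the 16 data bits: 0⊕0⊕0⊕1⊕1⊕0⊕0⊕0⊕0⊕1⊕1⊕0⊕1⊕1⊕0⊕1 = 1
Parity bit = 1 (so all 17 bits XOR to 0).

00011000011011011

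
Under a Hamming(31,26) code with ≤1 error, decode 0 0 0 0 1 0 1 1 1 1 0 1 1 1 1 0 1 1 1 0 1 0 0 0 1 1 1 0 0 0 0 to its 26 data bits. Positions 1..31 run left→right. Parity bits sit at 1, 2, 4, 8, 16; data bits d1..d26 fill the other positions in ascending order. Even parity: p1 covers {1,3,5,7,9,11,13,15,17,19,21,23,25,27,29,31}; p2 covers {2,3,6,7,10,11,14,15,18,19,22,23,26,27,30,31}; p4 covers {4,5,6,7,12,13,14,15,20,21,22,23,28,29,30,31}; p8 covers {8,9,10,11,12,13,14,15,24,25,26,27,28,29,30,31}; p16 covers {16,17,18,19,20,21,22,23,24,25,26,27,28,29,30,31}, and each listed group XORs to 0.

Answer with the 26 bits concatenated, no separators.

s1 (pos 1,3,5,7,9,11,13,15,17,19,21,23,25,27,29,31): 0⊕0⊕1⊕1⊕1⊕0⊕1⊕1⊕1⊕1⊕1⊕0⊕1⊕1⊕0⊕0 = 0
s2 (pos 2,3,6,7,10,11,14,15,18,19,22,23,26,27,30,31): 0⊕0⊕0⊕1⊕1⊕0⊕1⊕1⊕1⊕1⊕0⊕0⊕1⊕1⊕0⊕0 = 0
s4 (pos 4,5,6,7,12,13,14,15,20,21,22,23,28,29,30,31): 0⊕1⊕0⊕1⊕1⊕1⊕1⊕1⊕0⊕1⊕0⊕0⊕0⊕0⊕0⊕0 = 1
s8 (pos 8,9,10,11,12,13,14,15,24,25,26,27,28,29,30,31): 1⊕1⊕1⊕0⊕1⊕1⊕1⊕1⊕0⊕1⊕1⊕1⊕0⊕0⊕0⊕0 = 0
s16 (pos 16,17,18,19,20,21,22,23,24,25,26,27,28,29,30,31): 0⊕1⊕1⊕1⊕0⊕1⊕0⊕0⊕0⊕1⊕1⊕1⊕0⊕0⊕0⊕0 = 1
Syndrome s16…s1 = 10100 → error at position 20.
Flip position 20: 0000101111011110111010001110000 → 0000101111011110111110001110000
Read data bits from positions 3,5,6,7,9,10,11,12,13,14,15,17,18,19,20,21,22,23,24,25,26,27,28,29,30,31: 01011101111111110001110000

01011101111111110001110000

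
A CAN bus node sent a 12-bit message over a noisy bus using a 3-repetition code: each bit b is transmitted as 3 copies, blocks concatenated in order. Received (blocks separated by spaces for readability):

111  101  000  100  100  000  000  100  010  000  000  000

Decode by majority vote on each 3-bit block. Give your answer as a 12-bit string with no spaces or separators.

Block 1 (111): 3 ones → 1
Block 2 (101): 2 ones → 1
Block 3 (000): 0 ones → 0
Block 4 (100): 1 one → 0
Block 5 (100): 1 one → 0
Block 6 (000): 0 ones → 0
Block 7 (000): 0 ones → 0
Block 8 (100): 1 one → 0
Block 9 (010): 1 one → 0
Block 10 (000): 0 ones → 0
Block 11 (000): 0 ones → 0
Block 12 (000): 0 ones → 0

110000000000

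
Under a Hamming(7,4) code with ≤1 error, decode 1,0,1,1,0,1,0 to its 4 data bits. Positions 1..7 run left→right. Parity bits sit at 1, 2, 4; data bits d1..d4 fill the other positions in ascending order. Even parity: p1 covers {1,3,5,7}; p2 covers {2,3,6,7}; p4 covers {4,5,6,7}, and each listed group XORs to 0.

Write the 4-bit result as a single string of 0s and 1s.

s1 (pos 1,3,5,7): 1⊕1⊕0⊕0 = 0
s2 (pos 2,3,6,7): 0⊕1⊕1⊕0 = 0
s4 (pos 4,5,6,7): 1⊕0⊕1⊕0 = 0
Syndrome s4…s1 = 000 → no error.
Read data bits from positions 3,5,6,7: 1010

1010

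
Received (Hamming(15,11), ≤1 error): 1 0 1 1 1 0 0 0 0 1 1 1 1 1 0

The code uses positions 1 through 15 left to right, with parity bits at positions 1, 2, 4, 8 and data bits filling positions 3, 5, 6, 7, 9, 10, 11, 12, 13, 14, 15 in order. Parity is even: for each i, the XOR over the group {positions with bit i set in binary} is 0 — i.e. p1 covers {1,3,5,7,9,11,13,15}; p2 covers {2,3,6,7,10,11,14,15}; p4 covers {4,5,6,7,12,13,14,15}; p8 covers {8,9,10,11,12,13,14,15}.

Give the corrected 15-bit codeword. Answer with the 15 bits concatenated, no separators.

101110000111010

s1 (pos 1,3,5,7,9,11,13,15): 1⊕1⊕1⊕0⊕0⊕1⊕1⊕0 = 1
s2 (pos 2,3,6,7,10,11,14,15): 0⊕1⊕0⊕0⊕1⊕1⊕1⊕0 = 0
s4 (pos 4,5,6,7,12,13,14,15): 1⊕1⊕0⊕0⊕1⊕1⊕1⊕0 = 1
s8 (pos 8,9,10,11,12,13,14,15): 0⊕0⊕1⊕1⊕1⊕1⊕1⊕0 = 1
Syndrome s8…s1 = 1101 → error at position 13.
Flip position 13: 101110000111110 → 101110000111010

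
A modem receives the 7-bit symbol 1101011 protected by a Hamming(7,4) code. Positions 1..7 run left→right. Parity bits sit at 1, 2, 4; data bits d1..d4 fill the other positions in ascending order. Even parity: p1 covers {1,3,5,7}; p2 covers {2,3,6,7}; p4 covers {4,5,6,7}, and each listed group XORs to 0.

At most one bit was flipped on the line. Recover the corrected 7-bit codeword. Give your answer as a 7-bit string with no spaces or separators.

1101001

s1 (pos 1,3,5,7): 1⊕0⊕0⊕1 = 0
s2 (pos 2,3,6,7): 1⊕0⊕1⊕1 = 1
s4 (pos 4,5,6,7): 1⊕0⊕1⊕1 = 1
Syndrome s4…s1 = 110 → error at position 6.
Flip position 6: 1101011 → 1101001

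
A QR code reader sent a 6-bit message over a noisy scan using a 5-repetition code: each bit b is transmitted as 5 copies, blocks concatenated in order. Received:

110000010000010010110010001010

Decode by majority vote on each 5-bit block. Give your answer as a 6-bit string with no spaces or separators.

000100

Block 1 (11000): 2 ones → 0
Block 2 (00100): 1 one → 0
Block 3 (00010): 1 one → 0
Block 4 (01011): 3 ones → 1
Block 5 (00100): 1 one → 0
Block 6 (01010): 2 ones → 0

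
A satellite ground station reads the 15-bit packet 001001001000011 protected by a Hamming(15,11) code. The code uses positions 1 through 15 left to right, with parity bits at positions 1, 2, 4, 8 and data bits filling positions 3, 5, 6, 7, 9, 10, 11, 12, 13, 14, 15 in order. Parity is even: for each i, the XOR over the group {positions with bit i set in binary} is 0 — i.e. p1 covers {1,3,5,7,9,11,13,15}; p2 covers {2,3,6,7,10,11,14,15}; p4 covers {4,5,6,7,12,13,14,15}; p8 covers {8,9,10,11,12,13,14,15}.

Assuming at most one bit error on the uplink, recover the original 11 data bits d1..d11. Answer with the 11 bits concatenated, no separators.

10101000111

s1 (pos 1,3,5,7,9,11,13,15): 0⊕1⊕0⊕0⊕1⊕0⊕0⊕1 = 1
s2 (pos 2,3,6,7,10,11,14,15): 0⊕1⊕1⊕0⊕0⊕0⊕1⊕1 = 0
s4 (pos 4,5,6,7,12,13,14,15): 0⊕0⊕1⊕0⊕0⊕0⊕1⊕1 = 1
s8 (pos 8,9,10,11,12,13,14,15): 0⊕1⊕0⊕0⊕0⊕0⊕1⊕1 = 1
Syndrome s8…s1 = 1101 → error at position 13.
Flip position 13: 001001001000011 → 001001001000111
Read data bits from positions 3,5,6,7,9,10,11,12,13,14,15: 10101000111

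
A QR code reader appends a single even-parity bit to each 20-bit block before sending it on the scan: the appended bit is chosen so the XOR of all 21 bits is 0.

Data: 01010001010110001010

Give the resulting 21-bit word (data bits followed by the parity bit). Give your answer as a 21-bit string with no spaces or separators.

010100010101100010100

XOR of the 20 data bits: 0⊕1⊕0⊕1⊕0⊕0⊕0⊕1⊕0⊕1⊕0⊕1⊕1⊕0⊕0⊕0⊕1⊕0⊕1⊕0 = 0
Parity bit = 0 (so all 21 bits XOR to 0).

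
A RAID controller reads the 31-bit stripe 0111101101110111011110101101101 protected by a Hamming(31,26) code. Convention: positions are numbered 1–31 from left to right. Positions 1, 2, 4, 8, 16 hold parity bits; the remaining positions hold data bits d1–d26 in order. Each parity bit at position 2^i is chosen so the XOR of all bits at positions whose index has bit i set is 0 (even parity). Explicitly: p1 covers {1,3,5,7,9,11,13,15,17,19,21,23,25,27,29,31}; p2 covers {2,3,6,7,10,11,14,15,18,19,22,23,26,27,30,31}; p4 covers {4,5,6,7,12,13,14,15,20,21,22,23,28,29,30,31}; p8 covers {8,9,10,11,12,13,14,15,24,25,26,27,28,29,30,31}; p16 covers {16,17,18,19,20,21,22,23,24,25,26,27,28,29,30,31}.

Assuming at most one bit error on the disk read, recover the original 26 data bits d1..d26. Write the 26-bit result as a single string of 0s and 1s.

11010111011011110100101101

s1 (pos 1,3,5,7,9,11,13,15,17,19,21,23,25,27,29,31): 0⊕1⊕1⊕1⊕0⊕1⊕0⊕1⊕0⊕1⊕1⊕1⊕1⊕0⊕1⊕1 = 1
s2 (pos 2,3,6,7,10,11,14,15,18,19,22,23,26,27,30,31): 1⊕1⊕0⊕1⊕1⊕1⊕1⊕1⊕1⊕1⊕0⊕1⊕1⊕0⊕0⊕1 = 0
s4 (pos 4,5,6,7,12,13,14,15,20,21,22,23,28,29,30,31): 1⊕1⊕0⊕1⊕1⊕0⊕1⊕1⊕1⊕1⊕0⊕1⊕1⊕1⊕0⊕1 = 0
s8 (pos 8,9,10,11,12,13,14,15,24,25,26,27,28,29,30,31): 1⊕0⊕1⊕1⊕1⊕0⊕1⊕1⊕0⊕1⊕1⊕0⊕1⊕1⊕0⊕1 = 1
s16 (pos 16,17,18,19,20,21,22,23,24,25,26,27,28,29,30,31): 1⊕0⊕1⊕1⊕1⊕1⊕0⊕1⊕0⊕1⊕1⊕0⊕1⊕1⊕0⊕1 = 1
Syndrome s16…s1 = 11001 → error at position 25.
Flip position 25: 0111101101110111011110101101101 → 0111101101110111011110100101101
Read data bits from positions 3,5,6,7,9,10,11,12,13,14,15,17,18,19,20,21,22,23,24,25,26,27,28,29,30,31: 11010111011011110100101101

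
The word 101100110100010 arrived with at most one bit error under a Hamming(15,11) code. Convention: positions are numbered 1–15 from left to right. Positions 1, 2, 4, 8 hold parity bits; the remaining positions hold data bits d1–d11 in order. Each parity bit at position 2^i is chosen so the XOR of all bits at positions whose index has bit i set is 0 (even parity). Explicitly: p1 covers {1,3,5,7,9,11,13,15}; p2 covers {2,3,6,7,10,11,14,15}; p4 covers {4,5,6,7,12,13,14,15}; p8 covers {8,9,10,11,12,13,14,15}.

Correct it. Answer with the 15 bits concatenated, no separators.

s1 (pos 1,3,5,7,9,11,13,15): 1⊕1⊕0⊕1⊕0⊕0⊕0⊕0 = 1
s2 (pos 2,3,6,7,10,11,14,15): 0⊕1⊕0⊕1⊕1⊕0⊕1⊕0 = 0
s4 (pos 4,5,6,7,12,13,14,15): 1⊕0⊕0⊕1⊕0⊕0⊕1⊕0 = 1
s8 (pos 8,9,10,11,12,13,14,15): 1⊕0⊕1⊕0⊕0⊕0⊕1⊕0 = 1
Syndrome s8…s1 = 1101 → error at position 13.
Flip position 13: 101100110100010 → 101100110100110

101100110100110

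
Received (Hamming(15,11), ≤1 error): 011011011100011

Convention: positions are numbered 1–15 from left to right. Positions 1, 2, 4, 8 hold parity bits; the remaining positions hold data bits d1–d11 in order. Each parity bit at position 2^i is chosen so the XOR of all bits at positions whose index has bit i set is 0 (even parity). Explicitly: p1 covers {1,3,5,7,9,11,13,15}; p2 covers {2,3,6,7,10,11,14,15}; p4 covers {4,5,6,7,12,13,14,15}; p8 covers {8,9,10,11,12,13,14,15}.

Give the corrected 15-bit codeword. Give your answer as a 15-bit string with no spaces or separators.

s1 (pos 1,3,5,7,9,11,13,15): 0⊕1⊕1⊕0⊕1⊕0⊕0⊕1 = 0
s2 (pos 2,3,6,7,10,11,14,15): 1⊕1⊕1⊕0⊕1⊕0⊕1⊕1 = 0
s4 (pos 4,5,6,7,12,13,14,15): 0⊕1⊕1⊕0⊕0⊕0⊕1⊕1 = 0
s8 (pos 8,9,10,11,12,13,14,15): 1⊕1⊕1⊕0⊕0⊕0⊕1⊕1 = 1
Syndrome s8…s1 = 1000 → error at position 8.
Flip position 8: 011011011100011 → 011011001100011

011011001100011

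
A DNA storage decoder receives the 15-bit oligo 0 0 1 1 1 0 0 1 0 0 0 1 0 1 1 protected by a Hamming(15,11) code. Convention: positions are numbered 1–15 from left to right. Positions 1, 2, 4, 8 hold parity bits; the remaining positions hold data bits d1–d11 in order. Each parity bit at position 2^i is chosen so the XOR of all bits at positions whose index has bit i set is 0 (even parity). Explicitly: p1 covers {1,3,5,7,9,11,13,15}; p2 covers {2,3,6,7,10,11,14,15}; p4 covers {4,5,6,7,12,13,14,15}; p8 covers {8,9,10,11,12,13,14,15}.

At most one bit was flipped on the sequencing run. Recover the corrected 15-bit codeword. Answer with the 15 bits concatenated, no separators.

s1 (pos 1,3,5,7,9,11,13,15): 0⊕1⊕1⊕0⊕0⊕0⊕0⊕1 = 1
s2 (pos 2,3,6,7,10,11,14,15): 0⊕1⊕0⊕0⊕0⊕0⊕1⊕1 = 1
s4 (pos 4,5,6,7,12,13,14,15): 1⊕1⊕0⊕0⊕1⊕0⊕1⊕1 = 1
s8 (pos 8,9,10,11,12,13,14,15): 1⊕0⊕0⊕0⊕1⊕0⊕1⊕1 = 0
Syndrome s8…s1 = 0111 → error at position 7.
Flip position 7: 001110010001011 → 001110110001011

001110110001011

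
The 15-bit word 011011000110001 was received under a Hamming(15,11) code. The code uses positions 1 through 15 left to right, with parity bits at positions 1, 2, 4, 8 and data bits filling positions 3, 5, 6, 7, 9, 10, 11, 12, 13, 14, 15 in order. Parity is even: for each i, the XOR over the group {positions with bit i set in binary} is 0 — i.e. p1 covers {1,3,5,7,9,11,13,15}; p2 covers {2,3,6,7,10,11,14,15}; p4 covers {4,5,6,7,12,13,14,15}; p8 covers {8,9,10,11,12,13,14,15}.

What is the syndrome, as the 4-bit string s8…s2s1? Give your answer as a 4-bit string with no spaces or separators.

1100

s1 (pos 1,3,5,7,9,11,13,15): 0⊕1⊕1⊕0⊕0⊕1⊕0⊕1 = 0
s2 (pos 2,3,6,7,10,11,14,15): 1⊕1⊕1⊕0⊕1⊕1⊕0⊕1 = 0
s4 (pos 4,5,6,7,12,13,14,15): 0⊕1⊕1⊕0⊕0⊕0⊕0⊕1 = 1
s8 (pos 8,9,10,11,12,13,14,15): 0⊕0⊕1⊕1⊕0⊕0⊕0⊕1 = 1
Syndrome s8…s1 = 1100 → error at position 12.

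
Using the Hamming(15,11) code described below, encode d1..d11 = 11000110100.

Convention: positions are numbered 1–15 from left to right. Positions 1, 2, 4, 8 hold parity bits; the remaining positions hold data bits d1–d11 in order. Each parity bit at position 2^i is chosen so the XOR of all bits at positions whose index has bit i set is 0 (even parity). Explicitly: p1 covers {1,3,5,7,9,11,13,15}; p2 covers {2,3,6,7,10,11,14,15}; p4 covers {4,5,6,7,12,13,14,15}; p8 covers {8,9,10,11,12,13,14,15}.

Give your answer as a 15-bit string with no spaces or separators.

Place data at non-parity positions: p1 p2 1 p4 1 0 0 p8 0 1 1 0 1 0 0
p1 (pos 1,3,5,7,9,11,13,15): XOR of data positions = 1⊕1⊕0⊕0⊕1⊕1⊕0 = 0
p2 (pos 2,3,6,7,10,11,14,15): XOR of data positions = 1⊕0⊕0⊕1⊕1⊕0⊕0 = 1
p4 (pos 4,5,6,7,12,13,14,15): XOR of data positions = 1⊕0⊕0⊕0⊕1⊕0⊕0 = 0
p8 (pos 8,9,10,11,12,13,14,15): XOR of data positions = 0⊕1⊕1⊕0⊕1⊕0⊕0 = 1
Codeword: 011010010110100

011010010110100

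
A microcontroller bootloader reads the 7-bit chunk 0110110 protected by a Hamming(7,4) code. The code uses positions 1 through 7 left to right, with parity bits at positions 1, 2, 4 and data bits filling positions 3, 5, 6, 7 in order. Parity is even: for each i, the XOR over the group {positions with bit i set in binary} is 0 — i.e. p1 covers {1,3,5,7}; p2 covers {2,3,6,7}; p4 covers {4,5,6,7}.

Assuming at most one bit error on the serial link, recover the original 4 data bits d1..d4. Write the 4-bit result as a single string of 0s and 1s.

1110

s1 (pos 1,3,5,7): 0⊕1⊕1⊕0 = 0
s2 (pos 2,3,6,7): 1⊕1⊕1⊕0 = 1
s4 (pos 4,5,6,7): 0⊕1⊕1⊕0 = 0
Syndrome s4…s1 = 010 → error at position 2.
Flip position 2: 0110110 → 0010110
Read data bits from positions 3,5,6,7: 1110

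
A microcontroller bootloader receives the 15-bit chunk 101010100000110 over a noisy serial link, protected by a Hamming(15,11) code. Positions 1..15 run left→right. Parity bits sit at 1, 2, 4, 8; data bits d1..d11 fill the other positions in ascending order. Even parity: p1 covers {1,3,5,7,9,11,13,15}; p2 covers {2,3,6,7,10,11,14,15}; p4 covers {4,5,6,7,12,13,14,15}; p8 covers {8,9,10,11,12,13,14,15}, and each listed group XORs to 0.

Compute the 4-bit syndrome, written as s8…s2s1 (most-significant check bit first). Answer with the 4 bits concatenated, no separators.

s1 (pos 1,3,5,7,9,11,13,15): 1⊕1⊕1⊕1⊕0⊕0⊕1⊕0 = 1
s2 (pos 2,3,6,7,10,11,14,15): 0⊕1⊕0⊕1⊕0⊕0⊕1⊕0 = 1
s4 (pos 4,5,6,7,12,13,14,15): 0⊕1⊕0⊕1⊕0⊕1⊕1⊕0 = 0
s8 (pos 8,9,10,11,12,13,14,15): 0⊕0⊕0⊕0⊕0⊕1⊕1⊕0 = 0
Syndrome s8…s1 = 0011 → error at position 3.

0011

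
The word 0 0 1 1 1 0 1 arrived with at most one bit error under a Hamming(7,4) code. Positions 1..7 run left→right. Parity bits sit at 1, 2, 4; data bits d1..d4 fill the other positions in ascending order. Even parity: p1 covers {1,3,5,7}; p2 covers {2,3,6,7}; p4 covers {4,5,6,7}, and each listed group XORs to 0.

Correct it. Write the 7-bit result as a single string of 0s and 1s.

0011001

s1 (pos 1,3,5,7): 0⊕1⊕1⊕1 = 1
s2 (pos 2,3,6,7): 0⊕1⊕0⊕1 = 0
s4 (pos 4,5,6,7): 1⊕1⊕0⊕1 = 1
Syndrome s4…s1 = 101 → error at position 5.
Flip position 5: 0011101 → 0011001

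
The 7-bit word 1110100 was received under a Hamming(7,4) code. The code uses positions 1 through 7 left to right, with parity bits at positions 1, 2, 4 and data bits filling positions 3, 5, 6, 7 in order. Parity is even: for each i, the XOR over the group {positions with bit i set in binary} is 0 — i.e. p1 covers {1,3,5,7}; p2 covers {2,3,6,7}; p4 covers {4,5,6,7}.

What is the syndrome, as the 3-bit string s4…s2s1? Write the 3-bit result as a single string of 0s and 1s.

101

s1 (pos 1,3,5,7): 1⊕1⊕1⊕0 = 1
s2 (pos 2,3,6,7): 1⊕1⊕0⊕0 = 0
s4 (pos 4,5,6,7): 0⊕1⊕0⊕0 = 1
Syndrome s4…s1 = 101 → error at position 5.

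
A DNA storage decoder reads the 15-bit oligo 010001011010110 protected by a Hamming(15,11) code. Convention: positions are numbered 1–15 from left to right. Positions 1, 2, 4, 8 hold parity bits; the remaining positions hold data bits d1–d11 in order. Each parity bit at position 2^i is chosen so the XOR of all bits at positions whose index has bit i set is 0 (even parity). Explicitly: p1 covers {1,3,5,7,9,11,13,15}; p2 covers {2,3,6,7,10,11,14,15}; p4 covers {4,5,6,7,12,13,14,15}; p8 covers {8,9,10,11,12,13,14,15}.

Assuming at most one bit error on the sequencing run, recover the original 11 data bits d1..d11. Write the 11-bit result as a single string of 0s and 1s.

s1 (pos 1,3,5,7,9,11,13,15): 0⊕0⊕0⊕0⊕1⊕1⊕1⊕0 = 1
s2 (pos 2,3,6,7,10,11,14,15): 1⊕0⊕1⊕0⊕0⊕1⊕1⊕0 = 0
s4 (pos 4,5,6,7,12,13,14,15): 0⊕0⊕1⊕0⊕0⊕1⊕1⊕0 = 1
s8 (pos 8,9,10,11,12,13,14,15): 1⊕1⊕0⊕1⊕0⊕1⊕1⊕0 = 1
Syndrome s8…s1 = 1101 → error at position 13.
Flip position 13: 010001011010110 → 010001011010010
Read data bits from positions 3,5,6,7,9,10,11,12,13,14,15: 00101010010

00101010010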